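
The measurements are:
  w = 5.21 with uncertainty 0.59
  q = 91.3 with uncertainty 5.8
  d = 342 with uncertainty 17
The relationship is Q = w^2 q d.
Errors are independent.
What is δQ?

2.04e+05

Since Q is a product/quotient, work with relative uncertainties:
  (2·δw/w)² = (2×0.113)² = 0.0513;  (1·δq/q)² = (1×0.0635)² = 0.00404;  (1·δd/d)² = (1×0.0497)² = 0.00247
δQ/Q = √(0.0578) = 0.240
Q = 8.48e+05, so δQ = 0.240 × 8.48e+05 = 2.04e+05.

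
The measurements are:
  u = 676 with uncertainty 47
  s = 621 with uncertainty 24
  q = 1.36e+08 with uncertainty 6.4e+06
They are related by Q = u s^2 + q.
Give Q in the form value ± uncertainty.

Let p = u·s^2 = 2.61e+08. δp/p = √((1·δu/u)² + (2·δs/s)²) = √(0.00483 + 0.00597) = 0.104, so δp = 2.71e+07.
Q = p + q: δQ = √(δp² + δq²) = √(7.35e+14 + 4.1e+13) = 2.78e+07
Q = 3.97e+08.

(3.97 ± 0.278) × 10^8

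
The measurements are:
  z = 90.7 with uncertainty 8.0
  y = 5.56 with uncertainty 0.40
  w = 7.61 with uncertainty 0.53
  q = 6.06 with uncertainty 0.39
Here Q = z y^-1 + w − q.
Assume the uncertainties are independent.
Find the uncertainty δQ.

1.97

Let p = z·y^-1 = 16.3. δp/p = √((1·δz/z)² + (-1·δy/y)²) = √(0.00778 + 0.00518) = 0.114, so δp = 1.86.
Q = p + w − q: δQ = √(δp² + δw² + δq²) = √(3.45 + 0.281 + 0.152) = 1.97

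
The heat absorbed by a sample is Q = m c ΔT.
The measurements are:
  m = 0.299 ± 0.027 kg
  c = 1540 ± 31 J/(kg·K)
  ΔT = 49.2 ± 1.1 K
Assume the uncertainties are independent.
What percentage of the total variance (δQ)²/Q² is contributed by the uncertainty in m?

(δQ/Q)² = (1·δm/m)² + (1·δc/c)² + (1·δΔT/ΔT)²
  m term: (1×0.0903)² = 0.00815
  c term: (1×0.0201)² = 0.000405
  ΔT term: (1×0.0224)² = 0.000500
Total = 0.00906. Share from m = 0.00815/0.00906 = 0.900.

90.0%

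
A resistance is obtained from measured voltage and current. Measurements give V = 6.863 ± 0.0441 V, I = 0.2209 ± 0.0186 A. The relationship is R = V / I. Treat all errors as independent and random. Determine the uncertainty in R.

For a monomial R ∝ V, I^-1, fractional errors add in quadrature:
  (1·δV/V)² = (1×0.00643)² = 4.13e-05;  (-1·δI/I)² = (-1×0.0842)² = 0.00709
δR/R = √(0.00713) = 0.0844
R = 31.07 Ω, so δR = 0.0844 × 31.07 = 2.62 Ω.

2.62 Ω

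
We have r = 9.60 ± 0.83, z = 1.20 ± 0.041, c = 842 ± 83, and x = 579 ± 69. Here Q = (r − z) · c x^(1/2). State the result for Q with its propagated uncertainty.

(1.70 ± 0.258) × 10^5

Let u = r − z = 8.40. δu = √(δr² + δz²) = √(0.689 + 0.00168) = 0.831, so δu/u = 0.0989.
Q is then a monomial in u, c, x:
δQ/Q = √((δu/u)² + (1·δc/c)² + (½·δx/x)²) = √(0.00979 + 0.00972 + 0.00355) = 0.152
Q = 1.7e+05, so δQ = 0.152 × 1.7e+05 = 25800.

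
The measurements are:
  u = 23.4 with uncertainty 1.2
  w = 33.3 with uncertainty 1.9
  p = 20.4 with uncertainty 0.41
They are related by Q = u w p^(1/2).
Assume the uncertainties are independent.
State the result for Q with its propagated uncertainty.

3520 ± 272

For a monomial Q ∝ u, w, p^(1/2), fractional errors add in quadrature:
  (1·δu/u)² = (1×0.0513)² = 0.00263;  (1·δw/w)² = (1×0.0571)² = 0.00326;  (½·δp/p)² = (0.5×0.0201)² = 0.000101
δQ/Q = √(0.00599) = 0.0774
Q = 3520, so δQ = 0.0774 × 3520 = 272.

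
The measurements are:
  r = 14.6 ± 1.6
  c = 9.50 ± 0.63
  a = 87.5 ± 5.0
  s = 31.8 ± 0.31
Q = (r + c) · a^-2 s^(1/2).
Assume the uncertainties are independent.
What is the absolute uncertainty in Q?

0.00239

Let u = r + c = 24.1. δu = √(δr² + δc²) = √(2.56 + 0.397) = 1.72, so δu/u = 0.0714.
Q is then a monomial in u, a, s:
δQ/Q = √((δu/u)² + (-2·δa/a)² + (½·δs/s)²) = √(0.00509 + 0.0131 + 2.38e-05) = 0.135
Q = 0.0178, so δQ = 0.135 × 0.0178 = 0.00239.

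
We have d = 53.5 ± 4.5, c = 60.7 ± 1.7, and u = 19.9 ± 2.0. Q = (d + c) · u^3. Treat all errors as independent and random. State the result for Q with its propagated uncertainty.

(9.00 ± 2.74) × 10^5

Let w = d + c = 114. δw = √(δd² + δc²) = √(20.2 + 2.89) = 4.81, so δw/w = 0.0421.
Q is then a monomial in w, u:
δQ/Q = √((δw/w)² + (3·δu/u)²) = √(0.00177 + 0.0909) = 0.304
Q = 9e+05, so δQ = 0.304 × 9e+05 = 2.74e+05.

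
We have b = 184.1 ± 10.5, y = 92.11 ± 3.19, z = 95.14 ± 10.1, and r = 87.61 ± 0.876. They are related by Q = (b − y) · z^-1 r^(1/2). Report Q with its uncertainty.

Let u = b − y = 91.99. δu = √(δb² + δy²) = √(110 + 10.2) = 11.0, so δu/u = 0.119.
Q is then a monomial in u, z, r:
δQ/Q = √((δu/u)² + (-1·δz/z)² + (½·δr/r)²) = √(0.0142 + 0.0113 + 2.5e-05) = 0.160
Q = 9.050, so δQ = 0.160 × 9.050 = 1.45.

9.050 ± 1.45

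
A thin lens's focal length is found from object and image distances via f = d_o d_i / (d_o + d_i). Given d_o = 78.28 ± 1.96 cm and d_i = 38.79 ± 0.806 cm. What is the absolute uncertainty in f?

0.420 cm

∂f/∂d_o = (d_i/(d_o+d_i))² = 0.110;  ∂f/∂d_i = (d_o/(d_o+d_i))² = 0.447
δf = √((∂f/∂d_o · δd_o)² + (∂f/∂d_i · δd_i)²) = √(0.0463 + 0.130) = 0.420 cm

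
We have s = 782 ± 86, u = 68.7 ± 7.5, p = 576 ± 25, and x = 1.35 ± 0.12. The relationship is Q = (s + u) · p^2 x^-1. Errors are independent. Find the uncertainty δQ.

3.35e+07

Let w = s + u = 851. δw = √(δs² + δu²) = √(7400 + 56.2) = 86.3, so δw/w = 0.101.
Q is then a monomial in w, p, x:
δQ/Q = √((δw/w)² + (2·δp/p)² + (-1·δx/x)²) = √(0.0103 + 0.00754 + 0.00790) = 0.160
Q = 2.09e+08, so δQ = 0.160 × 2.09e+08 = 3.35e+07.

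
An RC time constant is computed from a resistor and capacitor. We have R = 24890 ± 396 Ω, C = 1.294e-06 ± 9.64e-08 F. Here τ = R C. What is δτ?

τ is a product of powers, so relative uncertainties combine in quadrature:
  (1·δR/R)² = (1×0.0159)² = 0.000253;  (1·δC/C)² = (1×0.0745)² = 0.00555
δτ/τ = √(0.00580) = 0.0762
τ = 0.03221 s, so δτ = 0.0762 × 0.03221 = 0.00245 s.

0.00245 s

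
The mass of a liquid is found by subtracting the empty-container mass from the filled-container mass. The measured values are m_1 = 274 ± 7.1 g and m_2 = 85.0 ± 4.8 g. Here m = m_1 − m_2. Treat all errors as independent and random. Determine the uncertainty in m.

For a sum/difference, combine absolute errors in quadrature:
  (δm_1)² = 50.4;  (δm_2)² = 23.0
δm = √(73.4) = 8.57 g

8.57 g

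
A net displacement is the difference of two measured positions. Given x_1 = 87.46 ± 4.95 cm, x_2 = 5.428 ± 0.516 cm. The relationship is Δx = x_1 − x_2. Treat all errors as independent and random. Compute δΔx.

Δx is a linear combination, so absolute uncertainties add in quadrature:
  (δx_1)² = 24.5;  (δx_2)² = 0.266
δΔx = √(24.8) = 4.98 cm

4.98 cm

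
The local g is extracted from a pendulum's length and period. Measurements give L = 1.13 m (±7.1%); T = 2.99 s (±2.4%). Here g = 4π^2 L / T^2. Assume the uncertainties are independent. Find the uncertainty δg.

For a monomial g ∝ L, T^-2, fractional errors add in quadrature:
  (1·δL/L)² = (1×0.0710)² = 0.00504;  (-2·δT/T)² = (-2×0.0240)² = 0.00230
δg/g = √(0.00734) = 0.0857
g = 4.99 m/s^2, so δg = 0.0857 × 4.99 = 0.428 m/s^2.

0.428 m/s^2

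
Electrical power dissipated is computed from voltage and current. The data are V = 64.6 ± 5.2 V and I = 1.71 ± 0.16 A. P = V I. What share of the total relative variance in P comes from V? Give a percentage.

(δP/P)² = (1·δV/V)² + (1·δI/I)²
  V term: (1×0.0805)² = 0.00648
  I term: (1×0.0936)² = 0.00875
Total = 0.0152. Share from V = 0.00648/0.0152 = 0.425.

42.5%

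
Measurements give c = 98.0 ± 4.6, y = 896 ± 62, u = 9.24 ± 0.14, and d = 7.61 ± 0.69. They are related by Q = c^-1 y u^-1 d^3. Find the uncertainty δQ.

Each factor contributes (exponent × relative error)² to (δQ/Q)²:
  (-1·δc/c)² = (-1×0.0469)² = 0.00220;  (1·δy/y)² = (1×0.0692)² = 0.00479;  (-1·δu/u)² = (-1×0.0152)² = 0.000230;  (3·δd/d)² = (3×0.0907)² = 0.0740
δQ/Q = √(0.0812) = 0.285
Q = 436, so δQ = 0.285 × 436 = 124.

124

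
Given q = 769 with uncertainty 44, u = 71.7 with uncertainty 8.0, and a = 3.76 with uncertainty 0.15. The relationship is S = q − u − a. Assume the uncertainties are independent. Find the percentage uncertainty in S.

6.45%

Absolute uncertainties add in quadrature for a linear combination:
  (δq)² = 1940;  (δu)² = 64.0;  (δa)² = 0.0225
δS = √(2000) = 44.7
S = 694, so δS/S = 44.7/694 = 0.0645.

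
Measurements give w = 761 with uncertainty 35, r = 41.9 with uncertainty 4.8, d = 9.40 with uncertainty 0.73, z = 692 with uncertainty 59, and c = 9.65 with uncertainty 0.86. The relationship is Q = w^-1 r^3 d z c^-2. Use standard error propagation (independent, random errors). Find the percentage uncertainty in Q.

40.7%

Since Q is a product/quotient, work with relative uncertainties:
  (-1·δw/w)² = (-1×0.0460)² = 0.00212;  (3·δr/r)² = (3×0.115)² = 0.118;  (1·δd/d)² = (1×0.0777)² = 0.00603;  (1·δz/z)² = (1×0.0853)² = 0.00727;  (-2·δc/c)² = (-2×0.0891)² = 0.0318
δQ/Q = √(0.165) = 0.407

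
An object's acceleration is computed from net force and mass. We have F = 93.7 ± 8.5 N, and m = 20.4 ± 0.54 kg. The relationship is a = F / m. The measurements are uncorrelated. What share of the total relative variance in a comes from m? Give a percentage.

(δa/a)² = (1·δF/F)² + (-1·δm/m)²
  F term: (1×0.0907)² = 0.00823
  m term: (-1×0.0265)² = 0.000701
Total = 0.00893. Share from m = 0.000701/0.00893 = 0.0785.

7.85%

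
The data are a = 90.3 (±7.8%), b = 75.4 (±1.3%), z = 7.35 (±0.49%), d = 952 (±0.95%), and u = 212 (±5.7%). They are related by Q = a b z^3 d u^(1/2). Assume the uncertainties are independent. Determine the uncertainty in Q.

3.22e+09

Products/powers → add relative errors in quadrature, weighted by exponent:
  (1·δa/a)² = (1×0.0780)² = 0.00608;  (1·δb/b)² = (1×0.0130)² = 0.000169;  (3·δz/z)² = (3×0.00490)² = 0.000216;  (1·δd/d)² = (1×0.00950)² = 9.02e-05;  (½·δu/u)² = (0.5×0.0570)² = 0.000812
δQ/Q = √(0.00737) = 0.0859
Q = 3.75e+10, so δQ = 0.0859 × 3.75e+10 = 3.22e+09.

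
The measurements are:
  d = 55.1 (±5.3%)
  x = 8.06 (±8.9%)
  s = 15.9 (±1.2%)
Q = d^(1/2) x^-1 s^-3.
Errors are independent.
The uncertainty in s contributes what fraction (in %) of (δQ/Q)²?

(δQ/Q)² = (½·δd/d)² + (-1·δx/x)² + (-3·δs/s)²
  d term: (0.5×0.0530)² = 0.000702
  x term: (-1×0.0890)² = 0.00792
  s term: (-3×0.0120)² = 0.00130
Total = 0.00992. Share from s = 0.00130/0.00992 = 0.131.

13.1%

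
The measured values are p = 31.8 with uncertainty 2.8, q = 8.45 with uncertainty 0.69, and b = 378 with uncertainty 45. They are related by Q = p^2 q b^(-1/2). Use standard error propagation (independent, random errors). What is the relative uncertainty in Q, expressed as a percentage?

20.3%

Since Q is a product/quotient, work with relative uncertainties:
  (2·δp/p)² = (2×0.0881)² = 0.0310;  (1·δq/q)² = (1×0.0817)² = 0.00667;  (−½·δb/b)² = (-0.5×0.119)² = 0.00354
δQ/Q = √(0.0412) = 0.203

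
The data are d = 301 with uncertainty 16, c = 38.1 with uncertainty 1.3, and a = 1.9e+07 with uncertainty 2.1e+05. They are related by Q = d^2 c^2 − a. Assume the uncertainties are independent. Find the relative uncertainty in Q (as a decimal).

0.148

Let p = d^2·c^2 = 1.32e+08. δp/p = √((2·δd/d)² + (2·δc/c)²) = √(0.0113 + 0.00466) = 0.126, so δp = 1.66e+07.
Q = p − a: δQ = √(δp² + δa²) = √(2.76e+14 + 4.41e+10) = 1.66e+07
Q = 1.13e+08, so δQ/Q = 1.66e+07/1.13e+08 = 0.148.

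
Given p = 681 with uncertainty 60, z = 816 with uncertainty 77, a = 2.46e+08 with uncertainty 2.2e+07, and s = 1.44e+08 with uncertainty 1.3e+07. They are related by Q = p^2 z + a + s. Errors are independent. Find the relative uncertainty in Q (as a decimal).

Let w = p^2·z = 3.78e+08. δw/w = √((2·δp/p)² + (1·δz/z)²) = √(0.0311 + 0.00890) = 0.200, so δw = 7.56e+07.
Q = w + a + s: δQ = √(δw² + δa² + δs²) = √(5.72e+15 + 4.84e+14 + 1.69e+14) = 7.98e+07
Q = 7.68e+08, so δQ/Q = 7.98e+07/7.68e+08 = 0.104.

0.104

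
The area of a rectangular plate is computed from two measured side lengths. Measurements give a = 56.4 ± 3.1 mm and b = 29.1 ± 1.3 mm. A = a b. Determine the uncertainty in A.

116 mm^2

Relative error in a monomial: (δA/A)² = Σ (nᵢ · δxᵢ/xᵢ)².
  (1·δa/a)² = (1×0.0550)² = 0.00302;  (1·δb/b)² = (1×0.0447)² = 0.00200
δA/A = √(0.00502) = 0.0708
A = 1640 mm^2, so δA = 0.0708 × 1640 = 116 mm^2.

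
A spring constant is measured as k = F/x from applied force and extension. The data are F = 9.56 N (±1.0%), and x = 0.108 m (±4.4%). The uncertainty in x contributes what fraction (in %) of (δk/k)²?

(δk/k)² = (1·δF/F)² + (-1·δx/x)²
  F term: (1×0.0100)² = 0.000100
  x term: (-1×0.0440)² = 0.00194
Total = 0.00204. Share from x = 0.00194/0.00204 = 0.951.

95.1%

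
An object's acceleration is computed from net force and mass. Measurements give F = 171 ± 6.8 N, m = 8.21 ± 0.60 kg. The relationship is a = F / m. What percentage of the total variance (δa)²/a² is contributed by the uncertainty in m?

(δa/a)² = (1·δF/F)² + (-1·δm/m)²
  F term: (1×0.0398)² = 0.00158
  m term: (-1×0.0731)² = 0.00534
Total = 0.00692. Share from m = 0.00534/0.00692 = 0.772.

77.2%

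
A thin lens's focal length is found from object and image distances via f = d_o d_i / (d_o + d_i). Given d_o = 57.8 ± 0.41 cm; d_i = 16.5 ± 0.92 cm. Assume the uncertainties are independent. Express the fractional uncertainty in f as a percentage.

4.34%

∂f/∂d_o = (d_i/(d_o+d_i))² = 0.0493;  ∂f/∂d_i = (d_o/(d_o+d_i))² = 0.605
δf = √((∂f/∂d_o · δd_o)² + (∂f/∂d_i · δd_i)²) = √(0.000409 + 0.310) = 0.557 cm
f = 12.8 cm, so δf/f = 0.557/12.8 = 0.0434.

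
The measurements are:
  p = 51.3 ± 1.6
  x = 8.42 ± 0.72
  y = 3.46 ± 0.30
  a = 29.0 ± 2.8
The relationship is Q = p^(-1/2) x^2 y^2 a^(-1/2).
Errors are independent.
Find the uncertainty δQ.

5.47

For a monomial Q ∝ p^(-1/2), x^2, y^2, a^(-1/2), fractional errors add in quadrature:
  (−½·δp/p)² = (-0.5×0.0312)² = 0.000243;  (2·δx/x)² = (2×0.0855)² = 0.0292;  (2·δy/y)² = (2×0.0867)² = 0.0301;  (−½·δa/a)² = (-0.5×0.0966)² = 0.00233
δQ/Q = √(0.0619) = 0.249
Q = 22.0, so δQ = 0.249 × 22.0 = 5.47.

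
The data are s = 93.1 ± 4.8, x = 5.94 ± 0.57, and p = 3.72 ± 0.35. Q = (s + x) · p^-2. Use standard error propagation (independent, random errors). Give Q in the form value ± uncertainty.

Let u = s + x = 99.0. δu = √(δs² + δx²) = √(23.0 + 0.325) = 4.83, so δu/u = 0.0488.
Q is then a monomial in u, p:
δQ/Q = √((δu/u)² + (-2·δp/p)²) = √(0.00238 + 0.0354) = 0.194
Q = 7.16, so δQ = 0.194 × 7.16 = 1.39.

7.16 ± 1.39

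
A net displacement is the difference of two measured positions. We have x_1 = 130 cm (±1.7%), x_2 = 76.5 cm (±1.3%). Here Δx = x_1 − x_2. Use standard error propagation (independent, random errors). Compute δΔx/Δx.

Absolute uncertainties add in quadrature for a linear combination:
  (δx_1)² = 4.88;  (δx_2)² = 0.989
δΔx = √(5.87) = 2.42 cm
Δx = 53.5 cm, so δΔx/Δx = 2.42/53.5 = 0.0453.

0.0453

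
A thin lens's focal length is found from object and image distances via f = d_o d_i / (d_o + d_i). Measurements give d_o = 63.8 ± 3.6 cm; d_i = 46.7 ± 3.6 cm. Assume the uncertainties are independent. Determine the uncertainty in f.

1.36 cm

∂f/∂d_o = (d_i/(d_o+d_i))² = 0.179;  ∂f/∂d_i = (d_o/(d_o+d_i))² = 0.333
δf = √((∂f/∂d_o · δd_o)² + (∂f/∂d_i · δd_i)²) = √(0.413 + 1.44) = 1.36 cm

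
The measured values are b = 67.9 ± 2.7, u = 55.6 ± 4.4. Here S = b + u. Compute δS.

5.16

Each term contributes (cᵢ δxᵢ)² to (δS)²:
  (δb)² = 7.29;  (δu)² = 19.4
δS = √(26.7) = 5.16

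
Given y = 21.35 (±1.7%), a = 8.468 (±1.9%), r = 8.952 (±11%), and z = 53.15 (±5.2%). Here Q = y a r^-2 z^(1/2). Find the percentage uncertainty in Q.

For a monomial Q ∝ y, a, r^-2, z^(1/2), fractional errors add in quadrature:
  (1·δy/y)² = (1×0.0170)² = 0.000289;  (1·δa/a)² = (1×0.0190)² = 0.000361;  (-2·δr/r)² = (-2×0.110)² = 0.0484;  (½·δz/z)² = (0.5×0.0520)² = 0.000676
δQ/Q = √(0.0497) = 0.223

22.3%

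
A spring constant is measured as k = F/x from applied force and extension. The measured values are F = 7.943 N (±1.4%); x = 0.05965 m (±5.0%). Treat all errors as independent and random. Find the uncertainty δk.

6.91 N/m

Each factor contributes (exponent × relative error)² to (δk/k)²:
  (1·δF/F)² = (1×0.0140)² = 0.000196;  (-1·δx/x)² = (-1×0.0500)² = 0.00250
δk/k = √(0.00270) = 0.0519
k = 133.2 N/m, so δk = 0.0519 × 133.2 = 6.91 N/m.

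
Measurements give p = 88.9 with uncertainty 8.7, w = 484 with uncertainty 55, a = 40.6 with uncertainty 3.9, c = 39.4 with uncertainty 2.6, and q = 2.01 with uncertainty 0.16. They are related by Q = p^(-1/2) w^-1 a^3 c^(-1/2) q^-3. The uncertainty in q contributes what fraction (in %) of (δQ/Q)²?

36.4%

(δQ/Q)² = (−½·δp/p)² + (-1·δw/w)² + (3·δa/a)² + (−½·δc/c)² + (-3·δq/q)²
  p term: (-0.5×0.0979)² = 0.00239
  w term: (-1×0.114)² = 0.0129
  a term: (3×0.0961)² = 0.0830
  c term: (-0.5×0.0660)² = 0.00109
  q term: (-3×0.0796)² = 0.0570
Total = 0.156. Share from q = 0.0570/0.156 = 0.364.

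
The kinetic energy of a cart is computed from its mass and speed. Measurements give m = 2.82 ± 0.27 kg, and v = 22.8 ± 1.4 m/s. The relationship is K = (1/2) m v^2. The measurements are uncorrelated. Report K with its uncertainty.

Each factor contributes (exponent × relative error)² to (δK/K)²:
  (1·δm/m)² = (1×0.0957)² = 0.00917;  (2·δv/v)² = (2×0.0614)² = 0.0151
δK/K = √(0.0242) = 0.156
K = 733 J, so δK = 0.156 × 733 = 114 J.

733 ± 114 J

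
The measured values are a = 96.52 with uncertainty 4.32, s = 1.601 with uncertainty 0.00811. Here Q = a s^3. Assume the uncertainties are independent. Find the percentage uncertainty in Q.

4.73%

Q is a product of powers, so relative uncertainties combine in quadrature:
  (1·δa/a)² = (1×0.0448)² = 0.00200;  (3·δs/s)² = (3×0.00507)² = 0.000231
δQ/Q = √(0.00223) = 0.0473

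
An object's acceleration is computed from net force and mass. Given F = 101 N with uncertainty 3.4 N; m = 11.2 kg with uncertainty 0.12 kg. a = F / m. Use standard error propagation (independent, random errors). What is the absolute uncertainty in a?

Products/powers → add relative errors in quadrature, weighted by exponent:
  (1·δF/F)² = (1×0.0337)² = 0.00113;  (-1·δm/m)² = (-1×0.0107)² = 0.000115
δa/a = √(0.00125) = 0.0353
a = 9.02 m/s^2, so δa = 0.0353 × 9.02 = 0.319 m/s^2.

0.319 m/s^2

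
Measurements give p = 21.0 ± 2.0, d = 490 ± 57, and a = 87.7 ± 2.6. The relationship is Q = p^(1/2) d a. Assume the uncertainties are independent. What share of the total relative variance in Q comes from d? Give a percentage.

(δQ/Q)² = (½·δp/p)² + (1·δd/d)² + (1·δa/a)²
  p term: (0.5×0.0952)² = 0.00227
  d term: (1×0.116)² = 0.0135
  a term: (1×0.0296)² = 0.000879
Total = 0.0167. Share from d = 0.0135/0.0167 = 0.811.

81.1%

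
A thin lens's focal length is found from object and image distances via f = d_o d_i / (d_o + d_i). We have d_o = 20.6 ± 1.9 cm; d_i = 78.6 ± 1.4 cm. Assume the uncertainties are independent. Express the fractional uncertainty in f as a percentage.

7.32%

∂f/∂d_o = (d_i/(d_o+d_i))² = 0.628;  ∂f/∂d_i = (d_o/(d_o+d_i))² = 0.0431
δf = √((∂f/∂d_o · δd_o)² + (∂f/∂d_i · δd_i)²) = √(1.42 + 0.00364) = 1.19 cm
f = 16.3 cm, so δf/f = 1.19/16.3 = 0.0732.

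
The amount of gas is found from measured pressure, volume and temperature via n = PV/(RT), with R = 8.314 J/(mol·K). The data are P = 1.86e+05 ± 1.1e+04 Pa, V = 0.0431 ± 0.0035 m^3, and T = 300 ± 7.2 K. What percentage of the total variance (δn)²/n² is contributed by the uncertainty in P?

(δn/n)² = (1·δP/P)² + (1·δV/V)² + (-1·δT/T)²
  P term: (1×0.0591)² = 0.00350
  V term: (1×0.0812)² = 0.00659
  T term: (-1×0.0240)² = 0.000576
Total = 0.0107. Share from P = 0.00350/0.0107 = 0.328.

32.8%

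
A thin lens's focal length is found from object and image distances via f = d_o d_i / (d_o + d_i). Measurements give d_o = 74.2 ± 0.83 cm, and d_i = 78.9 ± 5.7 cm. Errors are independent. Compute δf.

∂f/∂d_o = (d_i/(d_o+d_i))² = 0.266;  ∂f/∂d_i = (d_o/(d_o+d_i))² = 0.235
δf = √((∂f/∂d_o · δd_o)² + (∂f/∂d_i · δd_i)²) = √(0.0486 + 1.79) = 1.36 cm

1.36 cm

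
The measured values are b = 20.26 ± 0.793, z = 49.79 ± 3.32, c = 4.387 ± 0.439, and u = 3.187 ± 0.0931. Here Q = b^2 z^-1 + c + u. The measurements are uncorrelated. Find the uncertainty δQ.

0.959

Let p = b^2·z^-1 = 8.244. δp/p = √((2·δb/b)² + (-1·δz/z)²) = √(0.00613 + 0.00445) = 0.103, so δp = 0.848.
Q = p + c + u: δQ = √(δp² + δc² + δu²) = √(0.719 + 0.193 + 0.00867) = 0.959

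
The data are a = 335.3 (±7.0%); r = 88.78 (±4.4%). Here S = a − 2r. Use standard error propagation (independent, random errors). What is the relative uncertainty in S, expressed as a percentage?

S is a linear combination, so absolute uncertainties add in quadrature:
  (δa)² = 551;  (2·δr)² = 61.0
δS = √(612) = 24.7
S = 157.7, so δS/S = 24.7/157.7 = 0.157.

15.7%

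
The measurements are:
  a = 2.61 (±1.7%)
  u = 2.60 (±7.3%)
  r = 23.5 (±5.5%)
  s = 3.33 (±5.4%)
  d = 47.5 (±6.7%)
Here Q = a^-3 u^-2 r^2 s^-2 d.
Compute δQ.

4.50

Q is a product of powers, so relative uncertainties combine in quadrature:
  (-3·δa/a)² = (-3×0.0170)² = 0.00260;  (-2·δu/u)² = (-2×0.0730)² = 0.0213;  (2·δr/r)² = (2×0.0550)² = 0.0121;  (-2·δs/s)² = (-2×0.0540)² = 0.0117;  (1·δd/d)² = (1×0.0670)² = 0.00449
δQ/Q = √(0.0522) = 0.228
Q = 19.7, so δQ = 0.228 × 19.7 = 4.50.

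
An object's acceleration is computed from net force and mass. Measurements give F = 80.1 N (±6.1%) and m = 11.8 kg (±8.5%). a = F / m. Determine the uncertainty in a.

Since a is a product/quotient, work with relative uncertainties:
  (1·δF/F)² = (1×0.0610)² = 0.00372;  (-1·δm/m)² = (-1×0.0850)² = 0.00723
δa/a = √(0.0109) = 0.105
a = 6.79 m/s^2, so δa = 0.105 × 6.79 = 0.710 m/s^2.

0.710 m/s^2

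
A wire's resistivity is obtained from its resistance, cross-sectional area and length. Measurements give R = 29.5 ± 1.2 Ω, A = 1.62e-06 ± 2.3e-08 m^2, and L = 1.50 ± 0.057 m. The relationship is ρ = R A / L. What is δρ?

Since ρ is a product/quotient, work with relative uncertainties:
  (1·δR/R)² = (1×0.0407)² = 0.00165;  (1·δA/A)² = (1×0.0142)² = 0.000202;  (-1·δL/L)² = (-1×0.0380)² = 0.00144
δρ/ρ = √(0.00330) = 0.0574
ρ = 3.19e-05 Ω·m, so δρ = 0.0574 × 3.19e-05 = 1.83e-06 Ω·m.

1.83e-06 Ω·m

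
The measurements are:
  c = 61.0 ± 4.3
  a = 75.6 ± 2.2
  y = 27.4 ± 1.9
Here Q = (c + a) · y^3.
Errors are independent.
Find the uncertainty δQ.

5.93e+05

Let u = c + a = 137. δu = √(δc² + δa²) = √(18.5 + 4.84) = 4.83, so δu/u = 0.0354.
Q is then a monomial in u, y:
δQ/Q = √((δu/u)² + (3·δy/y)²) = √(0.00125 + 0.0433) = 0.211
Q = 2.81e+06, so δQ = 0.211 × 2.81e+06 = 5.93e+05.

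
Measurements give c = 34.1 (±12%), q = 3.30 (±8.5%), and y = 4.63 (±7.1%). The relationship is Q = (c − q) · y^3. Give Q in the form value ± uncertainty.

Let u = c − q = 30.8. δu = √(δc² + δq²) = √(16.7 + 0.0787) = 4.10, so δu/u = 0.133.
Q is then a monomial in u, y:
δQ/Q = √((δu/u)² + (3·δy/y)²) = √(0.0177 + 0.0454) = 0.251
Q = 3060, so δQ = 0.251 × 3060 = 768.

3060 ± 768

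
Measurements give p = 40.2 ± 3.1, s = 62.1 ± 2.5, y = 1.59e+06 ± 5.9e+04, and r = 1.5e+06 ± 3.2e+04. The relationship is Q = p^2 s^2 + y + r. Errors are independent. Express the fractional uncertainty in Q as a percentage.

Let w = p^2·s^2 = 6.23e+06. δw/w = √((2·δp/p)² + (2·δs/s)²) = √(0.0238 + 0.00648) = 0.174, so δw = 1.08e+06.
Q = w + y + r: δQ = √(δw² + δy² + δr²) = √(1.18e+12 + 3.48e+09 + 1.02e+09) = 1.09e+06
Q = 9.32e+06, so δQ/Q = 1.09e+06/9.32e+06 = 0.117.

11.7%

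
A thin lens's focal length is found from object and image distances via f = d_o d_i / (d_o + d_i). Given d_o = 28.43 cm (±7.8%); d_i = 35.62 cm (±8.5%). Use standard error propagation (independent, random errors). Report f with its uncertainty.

15.81 ± 0.909 cm

∂f/∂d_o = (d_i/(d_o+d_i))² = 0.309;  ∂f/∂d_i = (d_o/(d_o+d_i))² = 0.197
δf = √((∂f/∂d_o · δd_o)² + (∂f/∂d_i · δd_i)²) = √(0.470 + 0.356) = 0.909 cm
f = 15.81 cm.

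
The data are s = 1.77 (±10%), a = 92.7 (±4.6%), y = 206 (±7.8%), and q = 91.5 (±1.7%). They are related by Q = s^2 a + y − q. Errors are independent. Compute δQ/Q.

0.152

Let p = s^2·a = 290. δp/p = √((2·δs/s)² + (1·δa/a)²) = √(0.0400 + 0.00212) = 0.205, so δp = 59.6.
Q = p + y − q: δQ = √(δp² + δy² + δq²) = √(3550 + 258 + 2.42) = 61.7
Q = 405, so δQ/Q = 61.7/405 = 0.152.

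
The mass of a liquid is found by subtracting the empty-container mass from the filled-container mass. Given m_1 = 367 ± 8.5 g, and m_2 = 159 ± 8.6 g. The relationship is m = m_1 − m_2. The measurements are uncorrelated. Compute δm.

12.1 g

Absolute uncertainties add in quadrature for a linear combination:
  (δm_1)² = 72.2;  (δm_2)² = 74.0
δm = √(146) = 12.1 g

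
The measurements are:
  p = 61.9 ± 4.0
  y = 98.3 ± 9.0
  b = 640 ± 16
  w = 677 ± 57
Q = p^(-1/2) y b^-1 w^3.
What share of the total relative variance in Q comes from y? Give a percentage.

11.4%

(δQ/Q)² = (−½·δp/p)² + (1·δy/y)² + (-1·δb/b)² + (3·δw/w)²
  p term: (-0.5×0.0646)² = 0.00104
  y term: (1×0.0916)² = 0.00838
  b term: (-1×0.0250)² = 0.000625
  w term: (3×0.0842)² = 0.0638
Total = 0.0739. Share from y = 0.00838/0.0739 = 0.114.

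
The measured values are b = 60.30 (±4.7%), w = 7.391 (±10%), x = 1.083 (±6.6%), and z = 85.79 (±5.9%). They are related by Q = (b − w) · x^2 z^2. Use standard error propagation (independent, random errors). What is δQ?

Let u = b − w = 52.91. δu = √(δb² + δw²) = √(8.03 + 0.546) = 2.93, so δu/u = 0.0554.
Q is then a monomial in u, x, z:
δQ/Q = √((δu/u)² + (2·δx/x)² + (2·δz/z)²) = √(0.00306 + 0.0174 + 0.0139) = 0.186
Q = 456700, so δQ = 0.186 × 456700 = 84700.

84700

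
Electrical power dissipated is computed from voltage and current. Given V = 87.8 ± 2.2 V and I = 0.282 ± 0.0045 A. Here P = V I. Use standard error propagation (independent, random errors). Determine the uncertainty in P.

P is a product of powers, so relative uncertainties combine in quadrature:
  (1·δV/V)² = (1×0.0251)² = 0.000628;  (1·δI/I)² = (1×0.0160)² = 0.000255
δP/P = √(0.000882) = 0.0297
P = 24.8 W, so δP = 0.0297 × 24.8 = 0.736 W.

0.736 W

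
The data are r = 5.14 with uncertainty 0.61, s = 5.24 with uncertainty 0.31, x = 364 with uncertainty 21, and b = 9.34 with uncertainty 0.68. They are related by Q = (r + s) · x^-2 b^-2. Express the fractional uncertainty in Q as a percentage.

Let u = r + s = 10.4. δu = √(δr² + δs²) = √(0.372 + 0.0961) = 0.684, so δu/u = 0.0659.
Q is then a monomial in u, x, b:
δQ/Q = √((δu/u)² + (-2·δx/x)² + (-2·δb/b)²) = √(0.00435 + 0.0133 + 0.0212) = 0.197

19.7%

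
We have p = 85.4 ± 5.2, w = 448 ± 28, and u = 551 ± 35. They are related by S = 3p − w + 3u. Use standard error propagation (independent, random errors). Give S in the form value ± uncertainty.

Absolute uncertainties add in quadrature for a linear combination:
  (3·δp)² = 243;  (δw)² = 784;  (3·δu)² = 11000
δS = √(12100) = 110
S = 1460.

1460 ± 110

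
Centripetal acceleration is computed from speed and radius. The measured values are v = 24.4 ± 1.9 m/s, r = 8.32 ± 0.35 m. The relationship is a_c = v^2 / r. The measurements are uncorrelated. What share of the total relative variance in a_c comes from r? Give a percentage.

(δa_c/a_c)² = (2·δv/v)² + (-1·δr/r)²
  v term: (2×0.0779)² = 0.0243
  r term: (-1×0.0421)² = 0.00177
Total = 0.0260. Share from r = 0.00177/0.0260 = 0.0680.

6.80%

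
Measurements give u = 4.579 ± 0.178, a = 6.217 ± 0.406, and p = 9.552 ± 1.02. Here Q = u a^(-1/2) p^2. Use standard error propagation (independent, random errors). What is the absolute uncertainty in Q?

Since Q is a product/quotient, work with relative uncertainties:
  (1·δu/u)² = (1×0.0389)² = 0.00151;  (−½·δa/a)² = (-0.5×0.0653)² = 0.00107;  (2·δp/p)² = (2×0.107)² = 0.0456
δQ/Q = √(0.0482) = 0.220
Q = 167.6, so δQ = 0.220 × 167.6 = 36.8.

36.8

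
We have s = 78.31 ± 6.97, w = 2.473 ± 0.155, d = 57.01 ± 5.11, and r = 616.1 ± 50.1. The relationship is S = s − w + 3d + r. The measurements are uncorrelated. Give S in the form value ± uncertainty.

863.0 ± 52.9

S is a linear combination, so absolute uncertainties add in quadrature:
  (δs)² = 48.6;  (δw)² = 0.0240;  (3·δd)² = 235;  (δr)² = 2510
δS = √(2790) = 52.9
S = 863.0.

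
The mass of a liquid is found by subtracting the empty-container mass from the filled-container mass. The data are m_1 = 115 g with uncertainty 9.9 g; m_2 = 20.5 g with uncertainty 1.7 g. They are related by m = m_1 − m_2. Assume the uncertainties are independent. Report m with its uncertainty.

Absolute uncertainties add in quadrature for a linear combination:
  (δm_1)² = 98.0;  (δm_2)² = 2.89
δm = √(101) = 10.0 g
m = 94.5 g.

94.5 ± 10.0 g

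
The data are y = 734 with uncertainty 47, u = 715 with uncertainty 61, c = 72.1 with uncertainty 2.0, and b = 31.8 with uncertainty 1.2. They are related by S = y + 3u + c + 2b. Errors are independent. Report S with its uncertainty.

For a sum/difference, combine absolute errors in quadrature:
  (δy)² = 2210;  (3·δu)² = 33500;  (δc)² = 4.00;  (2·δb)² = 5.76
δS = √(35700) = 189
S = 3010.

3010 ± 189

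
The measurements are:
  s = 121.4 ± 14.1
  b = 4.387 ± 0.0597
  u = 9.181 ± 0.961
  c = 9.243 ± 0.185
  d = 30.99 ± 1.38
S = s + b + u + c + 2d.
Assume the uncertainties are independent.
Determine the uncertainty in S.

14.4

Each term contributes (cᵢ δxᵢ)² to (δS)²:
  (δs)² = 199;  (δb)² = 0.00356;  (δu)² = 0.924;  (δc)² = 0.0342;  (2·δd)² = 7.62
δS = √(207) = 14.4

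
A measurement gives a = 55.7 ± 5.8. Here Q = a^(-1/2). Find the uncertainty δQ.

For a monomial Q ∝ a^(-1/2), fractional errors add in quadrature:
  (−½·δa/a)² = (-0.5×0.104)² = 0.00271
δQ/Q = √(0.00271) = 0.0521
Q = 0.134, so δQ = 0.0521 × 0.134 = 0.00698.

0.00698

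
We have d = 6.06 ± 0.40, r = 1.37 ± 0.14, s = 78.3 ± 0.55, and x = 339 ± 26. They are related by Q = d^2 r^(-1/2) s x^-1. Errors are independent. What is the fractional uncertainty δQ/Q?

0.161

Since Q is a product/quotient, work with relative uncertainties:
  (2·δd/d)² = (2×0.0660)² = 0.0174;  (−½·δr/r)² = (-0.5×0.102)² = 0.00261;  (1·δs/s)² = (1×0.00702)² = 4.93e-05;  (-1·δx/x)² = (-1×0.0767)² = 0.00588
δQ/Q = √(0.0260) = 0.161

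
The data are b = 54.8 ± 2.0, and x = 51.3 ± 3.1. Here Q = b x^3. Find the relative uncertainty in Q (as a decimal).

0.185

Products/powers → add relative errors in quadrature, weighted by exponent:
  (1·δb/b)² = (1×0.0365)² = 0.00133;  (3·δx/x)² = (3×0.0604)² = 0.0329
δQ/Q = √(0.0342) = 0.185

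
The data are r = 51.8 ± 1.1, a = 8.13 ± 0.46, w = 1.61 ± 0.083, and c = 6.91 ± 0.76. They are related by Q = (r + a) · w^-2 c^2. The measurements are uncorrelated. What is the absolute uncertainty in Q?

Let u = r + a = 59.9. δu = √(δr² + δa²) = √(1.21 + 0.212) = 1.19, so δu/u = 0.0199.
Q is then a monomial in u, w, c:
δQ/Q = √((δu/u)² + (-2·δw/w)² + (2·δc/c)²) = √(0.000396 + 0.0106 + 0.0484) = 0.244
Q = 1100, so δQ = 0.244 × 1100 = 269.

269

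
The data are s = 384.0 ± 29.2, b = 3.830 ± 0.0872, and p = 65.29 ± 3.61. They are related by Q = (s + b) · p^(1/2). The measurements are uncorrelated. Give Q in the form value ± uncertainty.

Let u = s + b = 387.8. δu = √(δs² + δb²) = √(853 + 0.00760) = 29.2, so δu/u = 0.0753.
Q is then a monomial in u, p:
δQ/Q = √((δu/u)² + (½·δp/p)²) = √(0.00567 + 0.000764) = 0.0802
Q = 3134, so δQ = 0.0802 × 3134 = 251.

3134 ± 251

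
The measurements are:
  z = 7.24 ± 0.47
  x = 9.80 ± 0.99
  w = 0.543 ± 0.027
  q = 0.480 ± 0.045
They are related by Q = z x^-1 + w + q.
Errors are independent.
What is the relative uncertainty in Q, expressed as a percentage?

Let p = z·x^-1 = 0.739. δp/p = √((1·δz/z)² + (-1·δx/x)²) = √(0.00421 + 0.0102) = 0.120, so δp = 0.0887.
Q = p + w + q: δQ = √(δp² + δw² + δq²) = √(0.00787 + 0.000729 + 0.00202) = 0.103
Q = 1.76, so δQ/Q = 0.103/1.76 = 0.0585.

5.85%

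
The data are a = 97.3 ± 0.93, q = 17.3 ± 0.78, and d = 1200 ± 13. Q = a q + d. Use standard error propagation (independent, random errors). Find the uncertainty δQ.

78.7

Let p = a·q = 1680. δp/p = √((1·δa/a)² + (1·δq/q)²) = √(9.14e-05 + 0.00203) = 0.0461, so δp = 77.6.
Q = p + d: δQ = √(δp² + δd²) = √(6020 + 169) = 78.7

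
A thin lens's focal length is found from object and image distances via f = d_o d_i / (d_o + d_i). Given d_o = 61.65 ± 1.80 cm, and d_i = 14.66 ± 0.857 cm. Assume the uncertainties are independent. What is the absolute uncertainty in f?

0.563 cm

∂f/∂d_o = (d_i/(d_o+d_i))² = 0.0369;  ∂f/∂d_i = (d_o/(d_o+d_i))² = 0.653
δf = √((∂f/∂d_o · δd_o)² + (∂f/∂d_i · δd_i)²) = √(0.00441 + 0.313) = 0.563 cm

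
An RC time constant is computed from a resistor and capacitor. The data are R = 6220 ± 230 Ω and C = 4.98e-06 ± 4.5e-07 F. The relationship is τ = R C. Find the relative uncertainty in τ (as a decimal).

0.0976

Relative error in a monomial: (δτ/τ)² = Σ (nᵢ · δxᵢ/xᵢ)².
  (1·δR/R)² = (1×0.0370)² = 0.00137;  (1·δC/C)² = (1×0.0904)² = 0.00817
δτ/τ = √(0.00953) = 0.0976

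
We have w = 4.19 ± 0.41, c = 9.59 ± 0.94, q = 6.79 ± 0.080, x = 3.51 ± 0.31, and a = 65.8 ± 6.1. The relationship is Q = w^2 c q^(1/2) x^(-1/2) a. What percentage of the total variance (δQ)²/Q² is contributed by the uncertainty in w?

(δQ/Q)² = (2·δw/w)² + (1·δc/c)² + (½·δq/q)² + (−½·δx/x)² + (1·δa/a)²
  w term: (2×0.0979)² = 0.0383
  c term: (1×0.0980)² = 0.00961
  q term: (0.5×0.0118)² = 3.47e-05
  x term: (-0.5×0.0883)² = 0.00195
  a term: (1×0.0927)² = 0.00859
Total = 0.0585. Share from w = 0.0383/0.0585 = 0.655.

65.5%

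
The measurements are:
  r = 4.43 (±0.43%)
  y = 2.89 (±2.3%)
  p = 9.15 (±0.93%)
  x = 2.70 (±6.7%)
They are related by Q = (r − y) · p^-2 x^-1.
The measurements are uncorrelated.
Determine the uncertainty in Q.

0.000564

Let u = r − y = 1.54. δu = √(δr² + δy²) = √(0.000363 + 0.00442) = 0.0691, so δu/u = 0.0449.
Q is then a monomial in u, p, x:
δQ/Q = √((δu/u)² + (-2·δp/p)² + (-1·δx/x)²) = √(0.00202 + 0.000346 + 0.00449) = 0.0828
Q = 0.00681, so δQ = 0.0828 × 0.00681 = 0.000564.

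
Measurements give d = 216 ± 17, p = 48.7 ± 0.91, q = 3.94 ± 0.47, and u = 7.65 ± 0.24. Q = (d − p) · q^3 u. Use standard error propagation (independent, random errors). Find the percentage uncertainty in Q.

37.3%

Let w = d − p = 167. δw = √(δd² + δp²) = √(289 + 0.828) = 17.0, so δw/w = 0.102.
Q is then a monomial in w, q, u:
δQ/Q = √((δw/w)² + (3·δq/q)² + (1·δu/u)²) = √(0.0104 + 0.128 + 0.000984) = 0.373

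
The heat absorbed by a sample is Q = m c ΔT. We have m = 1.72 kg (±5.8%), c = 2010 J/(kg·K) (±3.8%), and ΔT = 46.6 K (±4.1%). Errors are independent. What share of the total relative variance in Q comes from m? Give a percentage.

51.8%

(δQ/Q)² = (1·δm/m)² + (1·δc/c)² + (1·δΔT/ΔT)²
  m term: (1×0.0580)² = 0.00336
  c term: (1×0.0380)² = 0.00144
  ΔT term: (1×0.0410)² = 0.00168
Total = 0.00649. Share from m = 0.00336/0.00649 = 0.518.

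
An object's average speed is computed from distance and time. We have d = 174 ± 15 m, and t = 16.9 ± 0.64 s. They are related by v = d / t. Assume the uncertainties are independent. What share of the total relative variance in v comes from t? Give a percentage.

16.2%

(δv/v)² = (1·δd/d)² + (-1·δt/t)²
  d term: (1×0.0862)² = 0.00743
  t term: (-1×0.0379)² = 0.00143
Total = 0.00887. Share from t = 0.00143/0.00887 = 0.162.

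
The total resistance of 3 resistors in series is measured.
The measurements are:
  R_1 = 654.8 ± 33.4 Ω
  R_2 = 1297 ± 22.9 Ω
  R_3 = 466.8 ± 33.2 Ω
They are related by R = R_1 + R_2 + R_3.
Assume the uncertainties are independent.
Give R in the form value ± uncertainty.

2419 ± 52.4 Ω

Absolute uncertainties add in quadrature for a linear combination:
  (δR_1)² = 1120;  (δR_2)² = 524;  (δR_3)² = 1100
δR = √(2740) = 52.4 Ω
R = 2419 Ω.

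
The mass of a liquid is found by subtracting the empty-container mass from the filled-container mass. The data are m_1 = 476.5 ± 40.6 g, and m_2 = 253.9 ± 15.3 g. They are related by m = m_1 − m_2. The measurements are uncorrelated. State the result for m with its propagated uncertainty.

For a sum/difference, combine absolute errors in quadrature:
  (δm_1)² = 1650;  (δm_2)² = 234
δm = √(1880) = 43.4 g
m = 222.6 g.

222.6 ± 43.4 g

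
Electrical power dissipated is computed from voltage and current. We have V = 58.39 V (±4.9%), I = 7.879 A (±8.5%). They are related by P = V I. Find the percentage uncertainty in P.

9.81%

Relative error in a monomial: (δP/P)² = Σ (nᵢ · δxᵢ/xᵢ)².
  (1·δV/V)² = (1×0.0490)² = 0.00240;  (1·δI/I)² = (1×0.0850)² = 0.00723
δP/P = √(0.00963) = 0.0981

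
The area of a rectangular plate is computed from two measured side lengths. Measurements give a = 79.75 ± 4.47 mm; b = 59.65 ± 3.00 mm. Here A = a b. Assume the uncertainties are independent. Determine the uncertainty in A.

358 mm^2

For a monomial A ∝ a, b, fractional errors add in quadrature:
  (1·δa/a)² = (1×0.0561)² = 0.00314;  (1·δb/b)² = (1×0.0503)² = 0.00253
δA/A = √(0.00567) = 0.0753
A = 4757 mm^2, so δA = 0.0753 × 4757 = 358 mm^2.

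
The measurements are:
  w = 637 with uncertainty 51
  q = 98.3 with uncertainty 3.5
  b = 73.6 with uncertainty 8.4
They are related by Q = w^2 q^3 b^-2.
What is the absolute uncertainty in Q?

2.12e+07

Q is a product of powers, so relative uncertainties combine in quadrature:
  (2·δw/w)² = (2×0.0801)² = 0.0256;  (3·δq/q)² = (3×0.0356)² = 0.0114;  (-2·δb/b)² = (-2×0.114)² = 0.0521
δQ/Q = √(0.0892) = 0.299
Q = 7.12e+07, so δQ = 0.299 × 7.12e+07 = 2.12e+07.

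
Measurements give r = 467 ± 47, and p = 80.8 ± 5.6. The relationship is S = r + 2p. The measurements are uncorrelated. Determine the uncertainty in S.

For a sum/difference, combine absolute errors in quadrature:
  (δr)² = 2210;  (2·δp)² = 125
δS = √(2330) = 48.3

48.3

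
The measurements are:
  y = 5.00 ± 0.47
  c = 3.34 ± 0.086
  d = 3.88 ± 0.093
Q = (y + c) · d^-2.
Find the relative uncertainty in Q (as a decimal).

0.0747

Let u = y + c = 8.34. δu = √(δy² + δc²) = √(0.221 + 0.00740) = 0.478, so δu/u = 0.0573.
Q is then a monomial in u, d:
δQ/Q = √((δu/u)² + (-2·δd/d)²) = √(0.00328 + 0.00230) = 0.0747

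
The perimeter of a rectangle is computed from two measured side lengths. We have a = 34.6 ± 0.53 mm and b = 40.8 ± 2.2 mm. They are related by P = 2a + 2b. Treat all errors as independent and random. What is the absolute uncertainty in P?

Absolute uncertainties add in quadrature for a linear combination:
  (2·δa)² = 1.12;  (2·δb)² = 19.4
δP = √(20.5) = 4.53 mm

4.53 mm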